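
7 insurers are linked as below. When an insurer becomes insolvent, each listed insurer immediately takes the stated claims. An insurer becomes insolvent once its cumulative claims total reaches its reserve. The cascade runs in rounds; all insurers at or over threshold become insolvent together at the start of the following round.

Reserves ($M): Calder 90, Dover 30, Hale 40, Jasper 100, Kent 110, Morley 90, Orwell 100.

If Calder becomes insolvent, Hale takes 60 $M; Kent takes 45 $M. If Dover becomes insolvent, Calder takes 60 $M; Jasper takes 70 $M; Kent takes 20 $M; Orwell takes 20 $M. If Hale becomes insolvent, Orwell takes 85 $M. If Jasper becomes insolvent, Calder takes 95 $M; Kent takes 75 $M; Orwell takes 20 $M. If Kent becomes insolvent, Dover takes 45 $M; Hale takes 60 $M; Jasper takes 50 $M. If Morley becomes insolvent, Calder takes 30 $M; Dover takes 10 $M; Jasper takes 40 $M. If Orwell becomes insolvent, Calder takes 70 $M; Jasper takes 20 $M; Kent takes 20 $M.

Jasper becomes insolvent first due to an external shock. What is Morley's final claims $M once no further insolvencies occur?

0

Round 1 — Jasper becomes insolvent (initial).
  Calder: +95 → 95 ≥ 90
  Kent: +75 → 75 < 110
  Orwell: +20 → 20 < 100
Round 2 — Calder becomes insolvent.
  Hale: +60 → 60 ≥ 40
  Kent: +45 → 120 ≥ 110
Round 3 — Hale, Kent become insolvent.
  Dover: +45 → 45 ≥ 30
  Orwell: +85 → 105 ≥ 100
Round 4 — Dover, Orwell become insolvent.
No further insolvencies.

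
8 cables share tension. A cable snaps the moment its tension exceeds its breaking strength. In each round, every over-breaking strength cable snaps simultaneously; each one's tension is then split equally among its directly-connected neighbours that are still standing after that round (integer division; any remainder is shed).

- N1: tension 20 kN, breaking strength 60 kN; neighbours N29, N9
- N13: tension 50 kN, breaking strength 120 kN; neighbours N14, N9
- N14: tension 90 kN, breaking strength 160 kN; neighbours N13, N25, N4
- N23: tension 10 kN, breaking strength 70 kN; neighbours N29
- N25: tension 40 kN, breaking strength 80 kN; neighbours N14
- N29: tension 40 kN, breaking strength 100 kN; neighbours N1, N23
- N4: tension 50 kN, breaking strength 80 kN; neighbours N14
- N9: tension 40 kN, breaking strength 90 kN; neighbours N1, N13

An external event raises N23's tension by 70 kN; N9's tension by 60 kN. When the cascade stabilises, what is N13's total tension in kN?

100

Round 1 — N23 at 80 > 70; N9 at 100 > 90. N23, N9 snap.
  N23 sheds 80 kN to N29: 80 each.
    N29: 40+80 = 120 > 100
  N9 sheds 100 kN to N1, N13: 50 each.
    N1: 20+50 = 70 > 60
    N13: 50+50 = 100 ≤ 120
Round 2 — N1, N29 snap.
  N1 sheds 70 kN: no online neighbours, lost.
  N29 sheds 120 kN: no online neighbours, lost.
No further breaks.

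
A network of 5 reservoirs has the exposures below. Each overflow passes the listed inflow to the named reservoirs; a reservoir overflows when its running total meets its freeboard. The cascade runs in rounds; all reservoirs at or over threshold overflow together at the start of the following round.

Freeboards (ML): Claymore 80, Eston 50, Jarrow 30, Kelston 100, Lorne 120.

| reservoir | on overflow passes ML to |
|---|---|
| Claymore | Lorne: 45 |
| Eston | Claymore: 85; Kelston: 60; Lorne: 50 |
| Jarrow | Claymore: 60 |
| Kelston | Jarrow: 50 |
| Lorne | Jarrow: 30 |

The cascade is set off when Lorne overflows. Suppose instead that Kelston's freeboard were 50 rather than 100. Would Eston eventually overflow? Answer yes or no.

With Kelston's freeboard at 50:
Round 1 — Lorne overflows (initial).
  Jarrow: +30 → 30 ≥ 30
Round 2 — Jarrow overflows.
  Claymore: +60 → 60 < 80
No further overflows.

no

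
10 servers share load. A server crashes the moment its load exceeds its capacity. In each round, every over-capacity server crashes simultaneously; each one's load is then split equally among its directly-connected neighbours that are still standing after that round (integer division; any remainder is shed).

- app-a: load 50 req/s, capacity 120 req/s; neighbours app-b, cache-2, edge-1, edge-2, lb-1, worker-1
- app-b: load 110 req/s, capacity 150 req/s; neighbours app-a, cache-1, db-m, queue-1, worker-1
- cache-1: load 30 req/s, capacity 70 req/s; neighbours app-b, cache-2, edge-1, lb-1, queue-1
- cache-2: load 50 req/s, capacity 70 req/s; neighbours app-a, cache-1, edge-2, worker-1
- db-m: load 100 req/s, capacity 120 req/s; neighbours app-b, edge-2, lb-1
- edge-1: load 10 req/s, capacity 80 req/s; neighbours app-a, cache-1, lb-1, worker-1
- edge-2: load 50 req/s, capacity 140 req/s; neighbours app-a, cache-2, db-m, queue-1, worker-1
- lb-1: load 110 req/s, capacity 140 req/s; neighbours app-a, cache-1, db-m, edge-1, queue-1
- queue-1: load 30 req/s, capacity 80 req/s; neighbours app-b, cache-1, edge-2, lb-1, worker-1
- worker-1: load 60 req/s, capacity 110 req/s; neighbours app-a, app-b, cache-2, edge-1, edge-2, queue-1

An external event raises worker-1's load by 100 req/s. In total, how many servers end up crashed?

Round 1 — worker-1 at 160 > 110. worker-1 crashes.
  worker-1 sheds 160 req/s to app-a, app-b, cache-2, edge-1, edge-2, queue-1: 26 each (4 lost).
    app-a: 50+26 = 76 ≤ 120
    app-b: 110+26 = 136 ≤ 150
    cache-2: 50+26 = 76 > 70
    edge-1: 10+26 = 36 ≤ 80
    edge-2: 50+26 = 76 ≤ 140
    queue-1: 30+26 = 56 ≤ 80
Round 2 — cache-2 crashes.
  cache-2 sheds 76 req/s to app-a, cache-1, edge-2: 25 each (1 lost).
    app-a: 76+25 = 101 ≤ 120
    cache-1: 30+25 = 55 ≤ 70
    edge-2: 76+25 = 101 ≤ 140
No further crashes.

2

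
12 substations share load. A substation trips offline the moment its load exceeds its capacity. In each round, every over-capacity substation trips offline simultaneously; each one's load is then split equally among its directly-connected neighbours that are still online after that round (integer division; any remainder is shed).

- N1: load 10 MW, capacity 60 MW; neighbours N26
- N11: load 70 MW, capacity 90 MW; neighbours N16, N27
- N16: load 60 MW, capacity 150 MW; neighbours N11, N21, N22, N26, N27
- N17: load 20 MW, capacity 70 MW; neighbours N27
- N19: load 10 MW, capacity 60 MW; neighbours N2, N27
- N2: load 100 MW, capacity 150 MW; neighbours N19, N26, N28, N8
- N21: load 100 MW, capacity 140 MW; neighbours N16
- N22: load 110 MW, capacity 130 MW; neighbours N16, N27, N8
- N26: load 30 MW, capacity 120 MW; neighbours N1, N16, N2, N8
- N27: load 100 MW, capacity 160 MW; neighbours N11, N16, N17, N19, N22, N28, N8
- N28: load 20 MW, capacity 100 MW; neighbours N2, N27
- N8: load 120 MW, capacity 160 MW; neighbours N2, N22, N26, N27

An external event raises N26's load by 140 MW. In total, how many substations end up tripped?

Round 1 — N26 at 170 > 120. N26 trips offline.
  N26 sheds 170 MW to N1, N16, N2, N8: 42 each (2 lost).
    N1: 10+42 = 52 ≤ 60
    N16: 60+42 = 102 ≤ 150
    N2: 100+42 = 142 ≤ 150
    N8: 120+42 = 162 > 160
Round 2 — N8 trips offline.
  N8 sheds 162 MW to N2, N22, N27: 54 each.
    N2: 142+54 = 196 > 150
    N22: 110+54 = 164 > 130
    N27: 100+54 = 154 ≤ 160
Round 3 — N2, N22 trip offline.
  N2 sheds 196 MW to N19, N28: 98 each.
    N19: 10+98 = 108 > 60
    N28: 20+98 = 118 > 100
  N22 sheds 164 MW to N16, N27: 82 each.
    N16: 102+82 = 184 > 150
    N27: 154+82 = 236 > 160
Round 4 — N16, N19, N27, N28 trip offline.
  N16 sheds 184 MW to N11, N21: 92 each.
    N11: 70+92 = 162 > 90
    N21: 100+92 = 192 > 140
  N19 sheds 108 MW: no online neighbours, lost.
  N27 sheds 236 MW to N11, N17: 118 each.
    N11: 162+118 = 280 > 90
    N17: 20+118 = 138 > 70
  N28 sheds 118 MW: no online neighbours, lost.
Round 5 — N11, N17, N21 trip offline.
  N11 sheds 280 MW: no online neighbours, lost.
  N17 sheds 138 MW: no online neighbours, lost.
  N21 sheds 192 MW: no online neighbours, lost.
No further trips.

11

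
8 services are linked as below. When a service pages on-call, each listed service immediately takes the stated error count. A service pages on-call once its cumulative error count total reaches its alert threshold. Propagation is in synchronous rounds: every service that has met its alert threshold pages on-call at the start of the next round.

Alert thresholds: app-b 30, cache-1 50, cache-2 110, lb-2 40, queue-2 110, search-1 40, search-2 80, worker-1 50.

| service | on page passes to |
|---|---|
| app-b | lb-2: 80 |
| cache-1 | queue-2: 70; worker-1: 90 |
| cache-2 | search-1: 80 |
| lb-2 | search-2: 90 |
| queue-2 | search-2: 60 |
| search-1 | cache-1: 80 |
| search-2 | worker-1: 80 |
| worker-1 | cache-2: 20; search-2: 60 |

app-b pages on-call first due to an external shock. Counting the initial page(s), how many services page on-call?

4

Round 1 — app-b pages on-call (initial).
  lb-2: +80 → 80 ≥ 40
Round 2 — lb-2 pages on-call.
  search-2: +90 → 90 ≥ 80
Round 3 — search-2 pages on-call.
  worker-1: +80 → 80 ≥ 50
Round 4 — worker-1 pages on-call.
  cache-2: +20 → 20 < 110
No further pages.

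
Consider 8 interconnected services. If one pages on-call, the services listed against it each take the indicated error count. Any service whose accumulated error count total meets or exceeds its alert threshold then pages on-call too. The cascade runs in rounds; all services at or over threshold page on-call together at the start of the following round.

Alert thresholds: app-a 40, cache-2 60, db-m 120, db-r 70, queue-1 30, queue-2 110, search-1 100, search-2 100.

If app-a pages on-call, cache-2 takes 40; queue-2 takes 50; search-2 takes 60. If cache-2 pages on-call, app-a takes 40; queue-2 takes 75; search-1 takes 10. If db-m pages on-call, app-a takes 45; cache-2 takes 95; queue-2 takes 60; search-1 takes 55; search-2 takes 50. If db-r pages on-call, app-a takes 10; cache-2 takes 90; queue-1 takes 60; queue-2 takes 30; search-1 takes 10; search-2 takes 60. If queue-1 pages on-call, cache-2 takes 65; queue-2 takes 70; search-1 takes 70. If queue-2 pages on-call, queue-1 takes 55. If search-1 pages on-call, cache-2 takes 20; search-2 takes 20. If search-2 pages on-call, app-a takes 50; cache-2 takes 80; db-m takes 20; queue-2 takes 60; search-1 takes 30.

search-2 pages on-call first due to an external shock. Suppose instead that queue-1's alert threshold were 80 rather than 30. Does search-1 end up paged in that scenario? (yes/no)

With queue-1's alert threshold at 80:
Round 1 — search-2 pages on-call (initial).
  app-a: +50 → 50 ≥ 40
  cache-2: +80 → 80 ≥ 60
  db-m: +20 → 20 < 120
  queue-2: +60 → 60 < 110
  search-1: +30 → 30 < 100
Round 2 — app-a, cache-2 page on-call.
  queue-2: +50+75 → 185 ≥ 110
  search-1: +10 → 40 < 100
Round 3 — queue-2 pages on-call.
  queue-1: +55 → 55 < 80
No further pages.

no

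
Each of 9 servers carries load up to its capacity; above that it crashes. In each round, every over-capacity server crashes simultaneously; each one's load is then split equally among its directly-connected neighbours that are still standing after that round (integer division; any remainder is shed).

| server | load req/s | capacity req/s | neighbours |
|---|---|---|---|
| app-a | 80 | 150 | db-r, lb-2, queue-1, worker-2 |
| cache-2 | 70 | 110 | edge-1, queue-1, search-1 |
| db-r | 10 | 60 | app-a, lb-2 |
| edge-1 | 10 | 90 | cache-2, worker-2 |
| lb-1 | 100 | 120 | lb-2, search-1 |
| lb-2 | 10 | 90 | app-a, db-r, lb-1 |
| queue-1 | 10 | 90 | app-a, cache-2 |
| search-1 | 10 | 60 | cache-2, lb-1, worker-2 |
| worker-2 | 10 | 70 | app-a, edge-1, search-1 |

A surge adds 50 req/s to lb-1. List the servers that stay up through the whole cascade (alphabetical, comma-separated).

Round 1 — lb-1 at 150 > 120. lb-1 crashes.
  lb-1 sheds 150 req/s to lb-2, search-1: 75 each.
    lb-2: 10+75 = 85 ≤ 90
    search-1: 10+75 = 85 > 60
Round 2 — search-1 crashes.
  search-1 sheds 85 req/s to cache-2, worker-2: 42 each (1 lost).
    cache-2: 70+42 = 112 > 110
    worker-2: 10+42 = 52 ≤ 70
Round 3 — cache-2 crashes.
  cache-2 sheds 112 req/s to edge-1, queue-1: 56 each.
    edge-1: 10+56 = 66 ≤ 90
    queue-1: 10+56 = 66 ≤ 90
No further crashes.

app-a, db-r, edge-1, lb-2, queue-1, worker-2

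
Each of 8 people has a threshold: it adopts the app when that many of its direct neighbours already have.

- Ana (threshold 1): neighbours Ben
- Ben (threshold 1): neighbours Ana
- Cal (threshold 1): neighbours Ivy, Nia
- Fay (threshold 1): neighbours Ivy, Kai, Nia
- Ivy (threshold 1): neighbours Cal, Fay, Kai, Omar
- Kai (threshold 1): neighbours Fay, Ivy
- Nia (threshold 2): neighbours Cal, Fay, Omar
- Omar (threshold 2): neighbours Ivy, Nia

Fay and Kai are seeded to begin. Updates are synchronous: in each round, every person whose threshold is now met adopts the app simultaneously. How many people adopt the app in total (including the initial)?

6

Round 1 — Fay, Kai adopt the app (initial).
Round 2 — checking thresholds:
  Ivy: 2 of 4 neighbours ≥ 1, adopts the app.
  Nia: 1 of 3 neighbours < 2, holds.
Round 3 — checking thresholds:
  Cal: 1 of 2 neighbours ≥ 1, adopts the app.
  Nia: 1 of 3 neighbours < 2, holds.
  Omar: 1 of 2 neighbours < 2, holds.
Round 4 — checking thresholds:
  Nia: 2 of 3 neighbours ≥ 2, adopts the app.
  Omar: 1 of 2 neighbours < 2, holds.
Round 5 — checking thresholds:
  Omar: 2 of 2 neighbours ≥ 2, adopts the app.
Round 6 — no new adoptions; cascade stops.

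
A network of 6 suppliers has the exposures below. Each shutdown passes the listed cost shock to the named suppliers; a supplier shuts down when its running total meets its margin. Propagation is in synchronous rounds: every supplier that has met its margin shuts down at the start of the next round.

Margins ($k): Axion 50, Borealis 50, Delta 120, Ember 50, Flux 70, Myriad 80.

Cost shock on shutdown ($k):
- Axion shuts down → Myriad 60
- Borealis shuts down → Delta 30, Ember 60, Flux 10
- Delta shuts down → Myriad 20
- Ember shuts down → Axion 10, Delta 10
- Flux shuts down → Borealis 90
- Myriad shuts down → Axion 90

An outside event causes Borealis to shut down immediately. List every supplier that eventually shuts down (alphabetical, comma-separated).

Borealis, Ember

Round 1 — Borealis shuts down (initial).
  Delta: +30 → 30 < 120
  Ember: +60 → 60 ≥ 50
  Flux: +10 → 10 < 70
Round 2 — Ember shuts down.
  Axion: +10 → 10 < 50
  Delta: +10 → 40 < 120
No further shutdowns.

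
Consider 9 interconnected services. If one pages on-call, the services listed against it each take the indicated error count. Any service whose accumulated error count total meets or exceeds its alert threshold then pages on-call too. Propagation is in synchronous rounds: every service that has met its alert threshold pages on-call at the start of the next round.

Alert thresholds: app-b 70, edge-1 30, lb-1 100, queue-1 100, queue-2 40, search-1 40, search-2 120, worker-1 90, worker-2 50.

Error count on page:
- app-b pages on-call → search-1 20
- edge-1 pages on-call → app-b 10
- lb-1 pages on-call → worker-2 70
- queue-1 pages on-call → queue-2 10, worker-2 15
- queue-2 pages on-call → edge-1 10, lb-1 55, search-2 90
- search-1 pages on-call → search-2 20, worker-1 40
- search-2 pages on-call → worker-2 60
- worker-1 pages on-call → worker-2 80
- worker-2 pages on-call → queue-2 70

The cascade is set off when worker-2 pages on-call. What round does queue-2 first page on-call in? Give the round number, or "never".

2

Round 1 — worker-2 pages on-call (initial).
  queue-2: +70 → 70 ≥ 40
Round 2 — queue-2 pages on-call.
  edge-1: +10 → 10 < 30
  lb-1: +55 → 55 < 100
  search-2: +90 → 90 < 120
No further pages.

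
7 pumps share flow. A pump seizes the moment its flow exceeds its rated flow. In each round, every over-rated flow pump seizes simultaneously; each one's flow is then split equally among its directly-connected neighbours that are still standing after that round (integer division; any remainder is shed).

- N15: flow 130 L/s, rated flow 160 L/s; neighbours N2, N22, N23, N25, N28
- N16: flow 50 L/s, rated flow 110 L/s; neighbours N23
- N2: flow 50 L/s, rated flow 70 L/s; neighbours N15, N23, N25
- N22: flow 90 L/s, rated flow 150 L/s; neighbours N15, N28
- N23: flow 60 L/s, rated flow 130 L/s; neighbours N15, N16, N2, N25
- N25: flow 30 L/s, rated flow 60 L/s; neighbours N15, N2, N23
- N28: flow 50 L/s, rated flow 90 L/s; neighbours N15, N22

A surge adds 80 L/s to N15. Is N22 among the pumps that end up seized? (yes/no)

yes

Round 1 — N15 at 210 > 160. N15 seizes.
  N15 sheds 210 L/s to N2, N22, N23, N25, N28: 42 each.
    N2: 50+42 = 92 > 70
    N22: 90+42 = 132 ≤ 150
    N23: 60+42 = 102 ≤ 130
    N25: 30+42 = 72 > 60
    N28: 50+42 = 92 > 90
Round 2 — N2, N25, N28 seize.
  N2 sheds 92 L/s to N23: 92 each.
    N23: 102+92 = 194 > 130
  N25 sheds 72 L/s to N23: 72 each.
    N23: 194+72 = 266 > 130
  N28 sheds 92 L/s to N22: 92 each.
    N22: 132+92 = 224 > 150
Round 3 — N22, N23 seize.
  N22 sheds 224 L/s: no online neighbours, lost.
  N23 sheds 266 L/s to N16: 266 each.
    N16: 50+266 = 316 > 110
Round 4 — N16 seizes.
  N16 sheds 316 L/s: no online neighbours, lost.
No further seizures.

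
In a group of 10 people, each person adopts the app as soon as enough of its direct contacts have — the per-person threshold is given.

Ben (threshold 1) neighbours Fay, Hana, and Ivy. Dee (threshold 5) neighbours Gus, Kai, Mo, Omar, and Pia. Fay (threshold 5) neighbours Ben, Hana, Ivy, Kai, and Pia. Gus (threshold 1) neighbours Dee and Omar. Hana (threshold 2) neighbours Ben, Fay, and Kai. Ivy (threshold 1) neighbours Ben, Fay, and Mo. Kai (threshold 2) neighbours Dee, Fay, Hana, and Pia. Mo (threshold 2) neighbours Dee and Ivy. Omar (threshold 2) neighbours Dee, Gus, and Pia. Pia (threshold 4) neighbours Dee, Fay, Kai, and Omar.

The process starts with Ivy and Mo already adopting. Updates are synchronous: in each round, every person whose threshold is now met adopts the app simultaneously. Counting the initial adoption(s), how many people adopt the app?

3

Round 1 — Ivy, Mo adopt the app (initial).
Round 2 — checking thresholds:
  Ben: 1 of 3 neighbours ≥ 1, adopts the app.
  Dee: 1 of 5 neighbours < 5, holds.
  Fay: 1 of 5 neighbours < 5, holds.
Round 3 — no new adoptions; cascade stops.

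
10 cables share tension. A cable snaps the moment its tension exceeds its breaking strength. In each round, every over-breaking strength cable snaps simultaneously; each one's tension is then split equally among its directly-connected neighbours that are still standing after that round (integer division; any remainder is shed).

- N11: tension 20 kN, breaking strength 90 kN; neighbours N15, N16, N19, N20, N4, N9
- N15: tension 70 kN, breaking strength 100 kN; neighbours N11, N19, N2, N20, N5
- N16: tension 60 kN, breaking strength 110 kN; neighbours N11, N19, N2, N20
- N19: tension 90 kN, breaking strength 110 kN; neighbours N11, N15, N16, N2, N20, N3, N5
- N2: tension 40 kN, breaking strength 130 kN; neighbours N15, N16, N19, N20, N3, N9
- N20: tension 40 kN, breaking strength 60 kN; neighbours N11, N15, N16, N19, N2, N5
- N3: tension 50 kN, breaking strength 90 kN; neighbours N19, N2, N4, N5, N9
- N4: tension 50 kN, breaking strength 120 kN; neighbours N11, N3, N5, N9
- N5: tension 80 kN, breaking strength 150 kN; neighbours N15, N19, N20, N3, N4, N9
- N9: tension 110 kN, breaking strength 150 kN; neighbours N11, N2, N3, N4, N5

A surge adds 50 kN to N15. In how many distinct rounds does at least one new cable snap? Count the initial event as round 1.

2

Round 1 — N15 at 120 > 100. N15 snaps.
  N15 sheds 120 kN to N11, N19, N2, N20, N5: 24 each.
    N11: 20+24 = 44 ≤ 90
    N19: 90+24 = 114 > 110
    N2: 40+24 = 64 ≤ 130
    N20: 40+24 = 64 > 60
    N5: 80+24 = 104 ≤ 150
Round 2 — N19, N20 snap.
  N19 sheds 114 kN to N11, N16, N2, N3, N5: 22 each (4 lost).
    N11: 44+22 = 66 ≤ 90
    N16: 60+22 = 82 ≤ 110
    N2: 64+22 = 86 ≤ 130
    N3: 50+22 = 72 ≤ 90
    N5: 104+22 = 126 ≤ 150
  N20 sheds 64 kN to N11, N16, N2, N5: 16 each.
    N11: 66+16 = 82 ≤ 90
    N16: 82+16 = 98 ≤ 110
    N2: 86+16 = 102 ≤ 130
    N5: 126+16 = 142 ≤ 150
No further breaks.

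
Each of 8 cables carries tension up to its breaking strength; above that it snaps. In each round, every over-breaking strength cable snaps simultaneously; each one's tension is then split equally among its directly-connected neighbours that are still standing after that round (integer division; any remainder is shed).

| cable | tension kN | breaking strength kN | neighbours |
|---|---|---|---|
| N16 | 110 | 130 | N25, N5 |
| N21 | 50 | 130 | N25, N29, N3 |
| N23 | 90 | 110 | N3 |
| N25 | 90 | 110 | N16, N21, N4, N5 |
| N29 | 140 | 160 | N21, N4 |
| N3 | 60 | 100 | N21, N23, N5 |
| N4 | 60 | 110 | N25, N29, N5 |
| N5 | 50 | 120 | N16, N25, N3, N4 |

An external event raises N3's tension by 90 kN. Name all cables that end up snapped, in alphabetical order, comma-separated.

N23, N3

Round 1 — N3 at 150 > 100. N3 snaps.
  N3 sheds 150 kN to N21, N23, N5: 50 each.
    N21: 50+50 = 100 ≤ 130
    N23: 90+50 = 140 > 110
    N5: 50+50 = 100 ≤ 120
Round 2 — N23 snaps.
  N23 sheds 140 kN: no online neighbours, lost.
No further breaks.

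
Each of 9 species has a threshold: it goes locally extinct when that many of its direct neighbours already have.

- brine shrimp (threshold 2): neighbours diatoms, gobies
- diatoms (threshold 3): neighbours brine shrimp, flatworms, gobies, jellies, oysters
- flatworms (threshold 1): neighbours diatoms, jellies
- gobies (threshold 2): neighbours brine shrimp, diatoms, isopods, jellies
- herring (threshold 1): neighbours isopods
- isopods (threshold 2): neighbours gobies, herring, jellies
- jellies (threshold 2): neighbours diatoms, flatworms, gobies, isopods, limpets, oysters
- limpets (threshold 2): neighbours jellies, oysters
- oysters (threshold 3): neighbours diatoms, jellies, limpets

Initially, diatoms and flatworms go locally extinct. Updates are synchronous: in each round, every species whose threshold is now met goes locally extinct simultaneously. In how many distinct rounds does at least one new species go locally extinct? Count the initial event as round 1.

5

Round 1 — diatoms, flatworms go locally extinct (initial).
Round 2 — checking thresholds:
  brine shrimp: 1 of 2 neighbours < 2, holds.
  gobies: 1 of 4 neighbours < 2, holds.
  jellies: 2 of 6 neighbours ≥ 2, goes locally extinct.
  oysters: 1 of 3 neighbours < 3, holds.
Round 3 — checking thresholds:
  brine shrimp: 1 of 2 neighbours < 2, holds.
  gobies: 2 of 4 neighbours ≥ 2, goes locally extinct.
  isopods: 1 of 3 neighbours < 2, holds.
  limpets: 1 of 2 neighbours < 2, holds.
  oysters: 2 of 3 neighbours < 3, holds.
Round 4 — checking thresholds:
  brine shrimp: 2 of 2 neighbours ≥ 2, goes locally extinct.
  isopods: 2 of 3 neighbours ≥ 2, goes locally extinct.
  limpets: 1 of 2 neighbours < 2, holds.
  oysters: 2 of 3 neighbours < 3, holds.
Round 5 — checking thresholds:
  herring: 1 of 1 neighbours ≥ 1, goes locally extinct.
  limpets: 1 of 2 neighbours < 2, holds.
  oysters: 2 of 3 neighbours < 3, holds.
Round 6 — no new extinctions; cascade stops.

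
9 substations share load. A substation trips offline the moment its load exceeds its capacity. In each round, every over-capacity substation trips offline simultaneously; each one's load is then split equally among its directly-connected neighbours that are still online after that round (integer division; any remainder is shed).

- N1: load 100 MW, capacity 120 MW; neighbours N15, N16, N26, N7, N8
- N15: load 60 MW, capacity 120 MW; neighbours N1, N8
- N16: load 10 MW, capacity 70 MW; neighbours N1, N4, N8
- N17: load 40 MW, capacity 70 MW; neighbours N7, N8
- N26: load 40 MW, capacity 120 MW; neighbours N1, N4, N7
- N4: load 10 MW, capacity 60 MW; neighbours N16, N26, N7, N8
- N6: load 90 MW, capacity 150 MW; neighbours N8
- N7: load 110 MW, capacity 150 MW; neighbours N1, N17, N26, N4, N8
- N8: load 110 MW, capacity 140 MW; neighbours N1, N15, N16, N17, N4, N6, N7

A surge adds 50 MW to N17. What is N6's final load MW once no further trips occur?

Round 1 — N17 at 90 > 70. N17 trips offline.
  N17 sheds 90 MW to N7, N8: 45 each.
    N7: 110+45 = 155 > 150
    N8: 110+45 = 155 > 140
Round 2 — N7, N8 trip offline.
  N7 sheds 155 MW to N1, N26, N4: 51 each (2 lost).
    N1: 100+51 = 151 > 120
    N26: 40+51 = 91 ≤ 120
    N4: 10+51 = 61 > 60
  N8 sheds 155 MW to N1, N15, N16, N4, N6: 31 each.
    N1: 151+31 = 182 > 120
    N15: 60+31 = 91 ≤ 120
    N16: 10+31 = 41 ≤ 70
    N4: 61+31 = 92 > 60
    N6: 90+31 = 121 ≤ 150
Round 3 — N1, N4 trip offline.
  N1 sheds 182 MW to N15, N16, N26: 60 each (2 lost).
    N15: 91+60 = 151 > 120
    N16: 41+60 = 101 > 70
    N26: 91+60 = 151 > 120
  N4 sheds 92 MW to N16, N26: 46 each.
    N16: 101+46 = 147 > 70
    N26: 151+46 = 197 > 120
Round 4 — N15, N16, N26 trip offline.
  N15 sheds 151 MW: no online neighbours, lost.
  N16 sheds 147 MW: no online neighbours, lost.
  N26 sheds 197 MW: no online neighbours, lost.
No further trips.

121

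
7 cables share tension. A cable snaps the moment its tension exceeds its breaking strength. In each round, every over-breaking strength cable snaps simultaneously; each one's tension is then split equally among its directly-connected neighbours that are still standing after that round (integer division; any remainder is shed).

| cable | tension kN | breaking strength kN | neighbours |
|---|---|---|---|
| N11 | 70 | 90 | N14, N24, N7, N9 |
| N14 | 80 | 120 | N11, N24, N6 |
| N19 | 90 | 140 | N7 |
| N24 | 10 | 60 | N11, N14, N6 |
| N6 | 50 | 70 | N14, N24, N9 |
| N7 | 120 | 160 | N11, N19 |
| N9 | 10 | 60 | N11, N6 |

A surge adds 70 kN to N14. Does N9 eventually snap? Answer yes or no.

yes

Round 1 — N14 at 150 > 120. N14 snaps.
  N14 sheds 150 kN to N11, N24, N6: 50 each.
    N11: 70+50 = 120 > 90
    N24: 10+50 = 60 ≤ 60
    N6: 50+50 = 100 > 70
Round 2 — N11, N6 snap.
  N11 sheds 120 kN to N24, N7, N9: 40 each.
    N24: 60+40 = 100 > 60
    N7: 120+40 = 160 ≤ 160
    N9: 10+40 = 50 ≤ 60
  N6 sheds 100 kN to N24, N9: 50 each.
    N24: 100+50 = 150 > 60
    N9: 50+50 = 100 > 60
Round 3 — N24, N9 snap.
  N24 sheds 150 kN: no online neighbours, lost.
  N9 sheds 100 kN: no online neighbours, lost.
No further breaks.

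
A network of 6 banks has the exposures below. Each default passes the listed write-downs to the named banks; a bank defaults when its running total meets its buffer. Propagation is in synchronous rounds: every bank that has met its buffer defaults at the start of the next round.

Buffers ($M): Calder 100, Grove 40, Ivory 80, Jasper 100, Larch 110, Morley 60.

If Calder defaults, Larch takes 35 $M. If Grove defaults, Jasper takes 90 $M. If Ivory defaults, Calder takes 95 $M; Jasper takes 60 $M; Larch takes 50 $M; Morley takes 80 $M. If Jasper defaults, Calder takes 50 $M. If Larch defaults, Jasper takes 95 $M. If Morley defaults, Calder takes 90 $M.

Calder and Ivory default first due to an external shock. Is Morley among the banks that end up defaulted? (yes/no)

yes

Round 1 — Calder, Ivory default (initial).
  Jasper: +60 → 60 < 100
  Larch: +35+50 → 85 < 110
  Morley: +80 → 80 ≥ 60
Round 2 — Morley defaults.
No further defaults.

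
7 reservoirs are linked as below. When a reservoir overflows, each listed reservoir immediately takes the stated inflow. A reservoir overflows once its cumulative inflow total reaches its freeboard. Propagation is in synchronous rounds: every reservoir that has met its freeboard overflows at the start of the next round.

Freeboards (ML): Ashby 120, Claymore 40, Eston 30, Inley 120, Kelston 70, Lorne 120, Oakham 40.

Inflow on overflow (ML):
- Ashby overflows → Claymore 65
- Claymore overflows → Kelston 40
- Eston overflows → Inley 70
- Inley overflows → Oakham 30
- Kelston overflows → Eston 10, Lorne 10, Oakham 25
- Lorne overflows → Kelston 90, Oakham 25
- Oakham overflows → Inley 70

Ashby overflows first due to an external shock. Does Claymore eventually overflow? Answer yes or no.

yes

Round 1 — Ashby overflows (initial).
  Claymore: +65 → 65 ≥ 40
Round 2 — Claymore overflows.
  Kelston: +40 → 40 < 70
No further overflows.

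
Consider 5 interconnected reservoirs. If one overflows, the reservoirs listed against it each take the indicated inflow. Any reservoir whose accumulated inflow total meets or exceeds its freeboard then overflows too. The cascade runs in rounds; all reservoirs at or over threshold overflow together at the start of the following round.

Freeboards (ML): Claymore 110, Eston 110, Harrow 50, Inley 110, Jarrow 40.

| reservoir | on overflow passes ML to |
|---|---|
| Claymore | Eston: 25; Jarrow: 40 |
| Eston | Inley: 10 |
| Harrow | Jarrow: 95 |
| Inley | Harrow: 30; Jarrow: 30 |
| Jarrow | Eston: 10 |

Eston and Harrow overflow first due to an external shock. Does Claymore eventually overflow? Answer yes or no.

no

Round 1 — Eston, Harrow overflow (initial).
  Inley: +10 → 10 < 110
  Jarrow: +95 → 95 ≥ 40
Round 2 — Jarrow overflows.
No further overflows.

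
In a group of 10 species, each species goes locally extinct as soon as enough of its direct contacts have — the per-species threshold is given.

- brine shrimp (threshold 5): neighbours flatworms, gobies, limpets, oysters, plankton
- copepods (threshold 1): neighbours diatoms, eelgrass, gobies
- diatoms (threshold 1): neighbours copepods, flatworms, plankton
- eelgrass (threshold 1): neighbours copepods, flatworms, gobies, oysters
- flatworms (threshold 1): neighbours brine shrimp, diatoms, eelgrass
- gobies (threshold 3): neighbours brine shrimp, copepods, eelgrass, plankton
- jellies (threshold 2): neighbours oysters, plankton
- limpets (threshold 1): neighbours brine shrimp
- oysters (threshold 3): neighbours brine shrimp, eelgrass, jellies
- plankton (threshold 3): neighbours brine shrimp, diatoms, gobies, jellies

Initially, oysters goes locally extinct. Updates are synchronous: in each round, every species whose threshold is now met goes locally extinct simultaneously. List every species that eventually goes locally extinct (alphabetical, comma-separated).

Round 1 — oysters goes locally extinct (initial).
Round 2 — checking thresholds:
  brine shrimp: 1 of 5 neighbours < 5, holds.
  eelgrass: 1 of 4 neighbours ≥ 1, goes locally extinct.
  jellies: 1 of 2 neighbours < 2, holds.
Round 3 — checking thresholds:
  brine shrimp: 1 of 5 neighbours < 5, holds.
  copepods: 1 of 3 neighbours ≥ 1, goes locally extinct.
  flatworms: 1 of 3 neighbours ≥ 1, goes locally extinct.
  gobies: 1 of 4 neighbours < 3, holds.
  jellies: 1 of 2 neighbours < 2, holds.
Round 4 — checking thresholds:
  brine shrimp: 2 of 5 neighbours < 5, holds.
  diatoms: 2 of 3 neighbours ≥ 1, goes locally extinct.
  gobies: 2 of 4 neighbours < 3, holds.
  jellies: 1 of 2 neighbours < 2, holds.
Round 5 — no new extinctions; cascade stops.

copepods, diatoms, eelgrass, flatworms, oysters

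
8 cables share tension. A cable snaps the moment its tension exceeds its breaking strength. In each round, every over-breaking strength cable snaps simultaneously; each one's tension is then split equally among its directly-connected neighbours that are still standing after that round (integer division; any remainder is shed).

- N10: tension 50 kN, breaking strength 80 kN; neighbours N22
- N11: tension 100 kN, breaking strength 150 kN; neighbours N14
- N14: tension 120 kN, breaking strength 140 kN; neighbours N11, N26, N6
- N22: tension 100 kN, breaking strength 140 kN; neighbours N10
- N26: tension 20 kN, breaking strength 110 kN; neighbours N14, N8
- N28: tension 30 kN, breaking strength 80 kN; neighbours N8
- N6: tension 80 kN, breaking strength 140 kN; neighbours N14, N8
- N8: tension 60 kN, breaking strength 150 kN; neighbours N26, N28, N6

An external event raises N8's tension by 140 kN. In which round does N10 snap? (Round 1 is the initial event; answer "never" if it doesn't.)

never

Round 1 — N8 at 200 > 150. N8 snaps.
  N8 sheds 200 kN to N26, N28, N6: 66 each (2 lost).
    N26: 20+66 = 86 ≤ 110
    N28: 30+66 = 96 > 80
    N6: 80+66 = 146 > 140
Round 2 — N28, N6 snap.
  N28 sheds 96 kN: no online neighbours, lost.
  N6 sheds 146 kN to N14: 146 each.
    N14: 120+146 = 266 > 140
Round 3 — N14 snaps.
  N14 sheds 266 kN to N11, N26: 133 each.
    N11: 100+133 = 233 > 150
    N26: 86+133 = 219 > 110
Round 4 — N11, N26 snap.
  N11 sheds 233 kN: no online neighbours, lost.
  N26 sheds 219 kN: no online neighbours, lost.
No further breaks.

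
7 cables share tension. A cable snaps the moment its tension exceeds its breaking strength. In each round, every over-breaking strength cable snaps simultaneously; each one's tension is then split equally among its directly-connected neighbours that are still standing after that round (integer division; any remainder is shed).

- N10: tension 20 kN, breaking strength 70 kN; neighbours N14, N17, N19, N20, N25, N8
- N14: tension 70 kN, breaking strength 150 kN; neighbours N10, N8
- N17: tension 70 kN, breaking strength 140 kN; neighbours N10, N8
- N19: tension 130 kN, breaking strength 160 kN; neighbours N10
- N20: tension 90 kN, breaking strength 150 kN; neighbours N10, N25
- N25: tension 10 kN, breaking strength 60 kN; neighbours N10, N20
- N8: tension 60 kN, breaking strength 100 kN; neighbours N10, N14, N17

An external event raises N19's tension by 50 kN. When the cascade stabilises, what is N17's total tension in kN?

110

Round 1 — N19 at 180 > 160. N19 snaps.
  N19 sheds 180 kN to N10: 180 each.
    N10: 20+180 = 200 > 70
Round 2 — N10 snaps.
  N10 sheds 200 kN to N14, N17, N20, N25, N8: 40 each.
    N14: 70+40 = 110 ≤ 150
    N17: 70+40 = 110 ≤ 140
    N20: 90+40 = 130 ≤ 150
    N25: 10+40 = 50 ≤ 60
    N8: 60+40 = 100 ≤ 100
No further breaks.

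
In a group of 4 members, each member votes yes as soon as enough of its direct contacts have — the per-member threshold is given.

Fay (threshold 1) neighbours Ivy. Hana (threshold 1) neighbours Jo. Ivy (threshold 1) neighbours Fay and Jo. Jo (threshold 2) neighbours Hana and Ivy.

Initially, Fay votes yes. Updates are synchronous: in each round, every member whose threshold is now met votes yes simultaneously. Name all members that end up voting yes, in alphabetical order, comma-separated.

Round 1 — Fay votes yes (initial).
Round 2 — checking thresholds:
  Ivy: 1 of 2 neighbours ≥ 1, votes yes.
Round 3 — no new yes votes; cascade stops.

Fay, Ivy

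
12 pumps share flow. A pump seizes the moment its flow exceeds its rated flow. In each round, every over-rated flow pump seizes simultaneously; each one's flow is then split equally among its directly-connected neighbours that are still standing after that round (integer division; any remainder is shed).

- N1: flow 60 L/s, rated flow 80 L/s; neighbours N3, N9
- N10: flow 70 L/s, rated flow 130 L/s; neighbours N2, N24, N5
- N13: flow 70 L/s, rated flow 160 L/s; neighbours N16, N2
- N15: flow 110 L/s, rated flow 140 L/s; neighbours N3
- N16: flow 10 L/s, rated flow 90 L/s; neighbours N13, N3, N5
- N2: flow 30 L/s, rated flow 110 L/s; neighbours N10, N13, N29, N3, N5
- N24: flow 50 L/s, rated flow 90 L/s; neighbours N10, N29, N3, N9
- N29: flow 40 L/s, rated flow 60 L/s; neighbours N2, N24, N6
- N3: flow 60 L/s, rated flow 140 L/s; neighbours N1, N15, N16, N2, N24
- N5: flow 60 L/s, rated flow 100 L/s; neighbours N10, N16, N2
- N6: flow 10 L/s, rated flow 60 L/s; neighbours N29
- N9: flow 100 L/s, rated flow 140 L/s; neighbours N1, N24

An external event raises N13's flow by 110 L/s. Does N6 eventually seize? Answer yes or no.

Round 1 — N13 at 180 > 160. N13 seizes.
  N13 sheds 180 L/s to N16, N2: 90 each.
    N16: 10+90 = 100 > 90
    N2: 30+90 = 120 > 110
Round 2 — N16, N2 seize.
  N16 sheds 100 L/s to N3, N5: 50 each.
    N3: 60+50 = 110 ≤ 140
    N5: 60+50 = 110 > 100
  N2 sheds 120 L/s to N10, N29, N3, N5: 30 each.
    N10: 70+30 = 100 ≤ 130
    N29: 40+30 = 70 > 60
    N3: 110+30 = 140 ≤ 140
    N5: 110+30 = 140 > 100
Round 3 — N29, N5 seize.
  N29 sheds 70 L/s to N24, N6: 35 each.
    N24: 50+35 = 85 ≤ 90
    N6: 10+35 = 45 ≤ 60
  N5 sheds 140 L/s to N10: 140 each.
    N10: 100+140 = 240 > 130
Round 4 — N10 seizes.
  N10 sheds 240 L/s to N24: 240 each.
    N24: 85+240 = 325 > 90
Round 5 — N24 seizes.
  N24 sheds 325 L/s to N3, N9: 162 each (1 lost).
    N3: 140+162 = 302 > 140
    N9: 100+162 = 262 > 140
Round 6 — N3, N9 seize.
  N3 sheds 302 L/s to N1, N15: 151 each.
    N1: 60+151 = 211 > 80
    N15: 110+151 = 261 > 140
  N9 sheds 262 L/s to N1: 262 each.
    N1: 211+262 = 473 > 80
Round 7 — N1, N15 seize.
  N1 sheds 473 L/s: no online neighbours, lost.
  N15 sheds 261 L/s: no online neighbours, lost.
No further seizures.

no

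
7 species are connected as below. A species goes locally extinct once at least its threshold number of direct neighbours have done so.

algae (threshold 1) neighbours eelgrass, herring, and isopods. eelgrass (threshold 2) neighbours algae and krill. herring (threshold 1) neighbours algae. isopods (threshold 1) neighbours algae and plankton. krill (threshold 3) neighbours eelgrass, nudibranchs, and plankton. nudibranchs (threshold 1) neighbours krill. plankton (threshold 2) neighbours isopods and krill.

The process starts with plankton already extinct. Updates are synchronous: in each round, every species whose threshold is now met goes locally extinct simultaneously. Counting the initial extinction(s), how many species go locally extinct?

Round 1 — plankton goes locally extinct (initial).
Round 2 — checking thresholds:
  isopods: 1 of 2 neighbours ≥ 1, goes locally extinct.
  krill: 1 of 3 neighbours < 3, below threshold.
Round 3 — checking thresholds:
  algae: 1 of 3 neighbours ≥ 1, goes locally extinct.
  krill: 1 of 3 neighbours < 3, below threshold.
Round 4 — checking thresholds:
  eelgrass: 1 of 2 neighbours < 2, below threshold.
  herring: 1 of 1 neighbours ≥ 1, goes locally extinct.
  krill: 1 of 3 neighbours < 3, below threshold.
Round 5 — no new extinctions; cascade stops.

4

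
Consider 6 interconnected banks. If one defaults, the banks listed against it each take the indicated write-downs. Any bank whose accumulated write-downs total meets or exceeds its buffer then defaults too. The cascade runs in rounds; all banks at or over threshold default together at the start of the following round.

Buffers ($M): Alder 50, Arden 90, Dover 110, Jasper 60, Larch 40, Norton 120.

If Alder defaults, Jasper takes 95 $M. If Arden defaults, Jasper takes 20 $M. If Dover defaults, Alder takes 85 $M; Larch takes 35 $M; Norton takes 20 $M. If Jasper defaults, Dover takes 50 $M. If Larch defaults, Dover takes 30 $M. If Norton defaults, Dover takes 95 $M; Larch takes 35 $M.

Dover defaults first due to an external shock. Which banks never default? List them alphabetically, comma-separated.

Round 1 — Dover defaults (initial).
  Alder: +85 → 85 ≥ 50
  Larch: +35 → 35 < 40
  Norton: +20 → 20 < 120
Round 2 — Alder defaults.
  Jasper: +95 → 95 ≥ 60
Round 3 — Jasper defaults.
No further defaults.

Arden, Larch, Norton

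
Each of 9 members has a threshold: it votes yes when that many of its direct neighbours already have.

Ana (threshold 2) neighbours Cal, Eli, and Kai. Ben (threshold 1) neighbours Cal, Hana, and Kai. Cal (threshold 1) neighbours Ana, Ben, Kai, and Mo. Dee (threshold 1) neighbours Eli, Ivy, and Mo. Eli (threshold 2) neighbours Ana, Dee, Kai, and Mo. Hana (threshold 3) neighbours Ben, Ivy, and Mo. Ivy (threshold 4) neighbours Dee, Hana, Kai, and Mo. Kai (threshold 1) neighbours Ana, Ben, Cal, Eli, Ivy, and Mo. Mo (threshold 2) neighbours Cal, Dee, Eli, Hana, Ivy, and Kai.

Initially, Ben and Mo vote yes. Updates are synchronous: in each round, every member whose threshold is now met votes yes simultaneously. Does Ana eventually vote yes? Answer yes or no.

Round 1 — Ben, Mo vote yes (initial).
Round 2 — checking thresholds:
  Cal: 2 of 4 neighbours ≥ 1, votes yes.
  Dee: 1 of 3 neighbours ≥ 1, votes yes.
  Eli: 1 of 4 neighbours < 2, below threshold.
  Hana: 2 of 3 neighbours < 3, below threshold.
  Ivy: 1 of 4 neighbours < 4, below threshold.
  Kai: 2 of 6 neighbours ≥ 1, votes yes.
Round 3 — checking thresholds:
  Ana: 2 of 3 neighbours ≥ 2, votes yes.
  Eli: 3 of 4 neighbours ≥ 2, votes yes.
  Hana: 2 of 3 neighbours < 3, below threshold.
  Ivy: 3 of 4 neighbours < 4, below threshold.
Round 4 — no new yes votes; cascade stops.

yes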